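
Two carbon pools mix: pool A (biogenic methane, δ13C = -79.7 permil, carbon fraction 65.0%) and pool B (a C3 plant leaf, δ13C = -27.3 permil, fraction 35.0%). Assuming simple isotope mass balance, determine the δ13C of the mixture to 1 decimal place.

δ_mix = f_A·δ_A + f_B·δ_B
δ_mix = 0.650 × (-79.7) + 0.350 × (-27.3)
δ_mix = -51.81 + -9.55 = -61.36 permil

-61.4 permil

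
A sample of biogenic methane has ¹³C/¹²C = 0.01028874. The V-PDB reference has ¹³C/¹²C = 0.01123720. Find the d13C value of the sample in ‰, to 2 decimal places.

d13C = (R_sample / R_standard − 1) × 1000
R_sample / R_standard = 0.01028874 / 0.01123720 = 0.915596
d13C = (0.915596 − 1) × 1000 = -84.404‰

-84.40‰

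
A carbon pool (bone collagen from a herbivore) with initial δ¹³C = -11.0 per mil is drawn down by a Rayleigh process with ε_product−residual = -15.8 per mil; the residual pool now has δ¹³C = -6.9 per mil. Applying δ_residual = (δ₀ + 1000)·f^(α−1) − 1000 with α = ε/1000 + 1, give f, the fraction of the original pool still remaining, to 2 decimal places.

α − 1 = ε/1000 = -0.0158
(δ_res + 1000)/(δ₀ + 1000) = (-6.9 + 1000)/(-11.0 + 1000) = 993.1/989.0 = 1.004146
f = 1.004146^(1/-0.0158) = exp(ln(1.004146)/-0.0158) = exp(0.00414/-0.0158)
f = exp(-0.2618) = 0.7696

0.77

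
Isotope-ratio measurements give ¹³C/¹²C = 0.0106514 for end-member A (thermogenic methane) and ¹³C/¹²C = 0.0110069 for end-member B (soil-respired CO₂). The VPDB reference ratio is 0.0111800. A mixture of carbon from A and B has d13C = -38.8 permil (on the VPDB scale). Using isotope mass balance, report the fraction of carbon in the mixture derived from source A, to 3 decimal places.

0.733

δ_A = (0.0106514/0.0111800 − 1)×1000 = (0.952719 − 1)×1000 = -47.281 permil
δ_B = (0.0110069/0.0111800 − 1)×1000 = (0.984517 − 1)×1000 = -15.483 permil
f_A = (δ_mix − δ_B)/(δ_A − δ_B) = (-38.8 − (-15.483))/(-47.281 − (-15.483))
f_A = -23.317 / -31.798 = 0.7333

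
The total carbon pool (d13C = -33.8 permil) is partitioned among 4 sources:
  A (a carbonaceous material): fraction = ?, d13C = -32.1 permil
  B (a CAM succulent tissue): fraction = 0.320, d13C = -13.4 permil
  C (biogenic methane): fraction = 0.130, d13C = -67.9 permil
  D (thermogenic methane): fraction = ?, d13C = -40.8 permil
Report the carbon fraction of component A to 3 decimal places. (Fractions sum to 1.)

0.202

Let f_A and f_D be the unknown fractions; fractions sum to 1 so f_A + f_D = 0.550.
Mass balance: Σ fᵢ·δᵢ = δ_bulk ⇒ f_A·(-32.1) + f_D·(-40.8) = -33.8 − (-13.115) = -20.685
Substitute f_D = 0.550 − f_A:
f_A·(-32.1 − -40.8) = -20.685 − 0.550×(-40.8) = 1.755
f_A = 1.755 / 8.7 = 0.2017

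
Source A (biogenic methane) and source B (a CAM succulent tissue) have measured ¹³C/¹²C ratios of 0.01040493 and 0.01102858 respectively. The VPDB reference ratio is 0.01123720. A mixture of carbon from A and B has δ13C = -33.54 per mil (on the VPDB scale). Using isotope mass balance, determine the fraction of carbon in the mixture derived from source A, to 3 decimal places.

δ_A = (0.01040493/0.01123720 − 1)×1000 = (0.925936 − 1)×1000 = -74.064 per mil
δ_B = (0.01102858/0.01123720 − 1)×1000 = (0.981435 − 1)×1000 = -18.565 per mil
f_A = (δ_mix − δ_B)/(δ_A − δ_B) = (-33.54 − (-18.565))/(-74.064 − (-18.565))
f_A = -14.975 / -55.499 = 0.2698

0.270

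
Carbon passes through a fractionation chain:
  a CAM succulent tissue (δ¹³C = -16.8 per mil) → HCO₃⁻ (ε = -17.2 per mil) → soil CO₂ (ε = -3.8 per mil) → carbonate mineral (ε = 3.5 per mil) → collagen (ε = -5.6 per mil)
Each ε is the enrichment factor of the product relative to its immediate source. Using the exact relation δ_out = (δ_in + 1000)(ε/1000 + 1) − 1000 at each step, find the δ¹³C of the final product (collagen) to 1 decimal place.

-39.4 per mil

step 1: δ = (-16.80 + 1000)·(-17.2/1000 + 1) − 1000 = -33.71 per mil
step 2: δ = (-33.71 + 1000)·(-3.8/1000 + 1) − 1000 = -37.38 per mil
step 3: δ = (-37.38 + 1000)·(3.5/1000 + 1) − 1000 = -34.01 per mil
step 4: δ = (-34.01 + 1000)·(-5.6/1000 + 1) − 1000 = -39.42 per mil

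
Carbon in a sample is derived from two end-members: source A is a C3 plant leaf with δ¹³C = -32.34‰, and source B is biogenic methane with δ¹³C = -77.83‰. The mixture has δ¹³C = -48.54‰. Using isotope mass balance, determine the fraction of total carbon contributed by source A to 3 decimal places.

0.644

δ_mix = f_A·δ_A + (1 − f_A)·δ_B  ⇒  f_A = (δ_mix − δ_B)/(δ_A − δ_B)
f_A = (-48.54 − (-77.83)) / (-32.34 − (-77.83))
f_A = 29.29 / 45.49 = 0.6439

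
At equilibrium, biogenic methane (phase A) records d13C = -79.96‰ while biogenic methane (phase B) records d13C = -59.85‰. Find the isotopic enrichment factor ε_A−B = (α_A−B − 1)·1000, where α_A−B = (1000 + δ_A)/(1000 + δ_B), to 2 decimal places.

α_A−B = (1000 + -79.96) / (1000 + -59.85) = 920.04 / 940.15 = 0.978610
ε_A−B = (0.978610 − 1) × 1000 = -21.390‰
(The approximation ε ≈ δ_A − δ_B would give -20.11‰.)

-21.39‰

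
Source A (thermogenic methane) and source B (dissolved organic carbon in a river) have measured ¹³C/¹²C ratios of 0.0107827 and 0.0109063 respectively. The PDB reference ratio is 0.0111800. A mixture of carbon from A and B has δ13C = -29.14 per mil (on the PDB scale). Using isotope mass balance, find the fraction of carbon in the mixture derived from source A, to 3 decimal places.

0.421

δ_A = (0.0107827/0.0111800 − 1)×1000 = (0.964463 − 1)×1000 = -35.537 per mil
δ_B = (0.0109063/0.0111800 − 1)×1000 = (0.975519 − 1)×1000 = -24.481 per mil
f_A = (δ_mix − δ_B)/(δ_A − δ_B) = (-29.14 − (-24.481))/(-35.537 − (-24.481))
f_A = -4.659 / -11.055 = 0.4214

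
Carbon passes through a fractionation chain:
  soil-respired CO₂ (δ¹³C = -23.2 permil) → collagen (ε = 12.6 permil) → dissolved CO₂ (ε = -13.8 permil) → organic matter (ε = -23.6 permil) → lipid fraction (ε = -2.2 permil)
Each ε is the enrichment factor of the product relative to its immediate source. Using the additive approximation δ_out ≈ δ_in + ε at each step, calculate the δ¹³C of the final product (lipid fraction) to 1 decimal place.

step 1: δ ≈ -23.2 + (12.6) = -10.6 permil
step 2: δ ≈ -10.6 + (-13.8) = -24.4 permil
step 3: δ ≈ -24.4 + (-23.6) = -48.0 permil
step 4: δ ≈ -48.0 + (-2.2) = -50.2 permil

-50.2 permil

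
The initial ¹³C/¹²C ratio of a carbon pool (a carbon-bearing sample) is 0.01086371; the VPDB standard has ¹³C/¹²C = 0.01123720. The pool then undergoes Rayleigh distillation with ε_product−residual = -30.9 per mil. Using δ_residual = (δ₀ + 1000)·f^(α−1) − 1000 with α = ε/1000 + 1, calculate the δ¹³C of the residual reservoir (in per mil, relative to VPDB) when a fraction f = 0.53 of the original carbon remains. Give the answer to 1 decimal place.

δ₀ = (0.01086371/0.01123720 − 1)×1000 = (0.966763 − 1)×1000 = -33.237 per mil
α − 1 = ε/1000 = -0.0309
f^(α−1) = 0.53^(-0.0309) = 1.019811
δ_res = (-33.237 + 1000) × 1.019811 − 1000 = 985.916 − 1000 = -14.08 per mil

-14.1 per mil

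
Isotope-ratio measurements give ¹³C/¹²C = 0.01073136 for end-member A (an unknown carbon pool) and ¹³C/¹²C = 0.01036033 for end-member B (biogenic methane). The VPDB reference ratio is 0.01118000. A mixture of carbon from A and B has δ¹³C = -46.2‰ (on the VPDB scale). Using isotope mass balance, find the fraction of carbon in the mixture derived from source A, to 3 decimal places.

0.817

δ_A = (0.01073136/0.01118000 − 1)×1000 = (0.959871 − 1)×1000 = -40.129‰
δ_B = (0.01036033/0.01118000 − 1)×1000 = (0.926684 − 1)×1000 = -73.316‰
f_A = (δ_mix − δ_B)/(δ_A − δ_B) = (-46.2 − (-73.316))/(-40.129 − (-73.316))
f_A = 27.116 / 33.187 = 0.8171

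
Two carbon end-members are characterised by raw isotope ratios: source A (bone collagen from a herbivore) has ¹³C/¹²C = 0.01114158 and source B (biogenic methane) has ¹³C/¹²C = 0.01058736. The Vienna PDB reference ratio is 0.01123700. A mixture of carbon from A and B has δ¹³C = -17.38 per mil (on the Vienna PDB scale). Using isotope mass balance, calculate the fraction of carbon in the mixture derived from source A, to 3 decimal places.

δ_A = (0.01114158/0.01123700 − 1)×1000 = (0.991508 − 1)×1000 = -8.492 per mil
δ_B = (0.01058736/0.01123700 − 1)×1000 = (0.942187 − 1)×1000 = -57.813 per mil
f_A = (δ_mix − δ_B)/(δ_A − δ_B) = (-17.38 − (-57.813))/(-8.492 − (-57.813))
f_A = 40.433 / 49.321 = 0.8198

0.820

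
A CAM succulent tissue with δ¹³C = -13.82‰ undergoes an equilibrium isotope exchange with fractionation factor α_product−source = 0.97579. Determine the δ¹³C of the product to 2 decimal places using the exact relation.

δ_product = (δ_source + 1000)·α − 1000
δ_product = (-13.82 + 1000) × 0.97579 − 1000
δ_product = 962.305 − 1000 = -37.695‰

-37.70‰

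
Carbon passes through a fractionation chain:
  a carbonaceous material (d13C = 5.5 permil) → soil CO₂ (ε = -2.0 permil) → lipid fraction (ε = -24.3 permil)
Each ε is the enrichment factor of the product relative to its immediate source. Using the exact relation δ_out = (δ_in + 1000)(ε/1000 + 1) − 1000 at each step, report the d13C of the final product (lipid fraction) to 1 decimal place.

step 1: δ = (5.50 + 1000)·(-2.0/1000 + 1) − 1000 = 3.49 permil
step 2: δ = (3.49 + 1000)·(-24.3/1000 + 1) − 1000 = -20.90 permil

-20.9 permil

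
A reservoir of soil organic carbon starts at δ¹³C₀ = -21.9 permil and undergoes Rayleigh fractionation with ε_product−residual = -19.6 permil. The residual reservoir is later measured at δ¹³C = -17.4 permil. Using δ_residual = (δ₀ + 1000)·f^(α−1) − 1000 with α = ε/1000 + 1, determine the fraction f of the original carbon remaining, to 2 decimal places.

α − 1 = ε/1000 = -0.0196
(δ_res + 1000)/(δ₀ + 1000) = (-17.4 + 1000)/(-21.9 + 1000) = 982.6/978.1 = 1.004601
f = 1.004601^(1/-0.0196) = exp(ln(1.004601)/-0.0196) = exp(0.00459/-0.0196)
f = exp(-0.2342) = 0.7912

0.79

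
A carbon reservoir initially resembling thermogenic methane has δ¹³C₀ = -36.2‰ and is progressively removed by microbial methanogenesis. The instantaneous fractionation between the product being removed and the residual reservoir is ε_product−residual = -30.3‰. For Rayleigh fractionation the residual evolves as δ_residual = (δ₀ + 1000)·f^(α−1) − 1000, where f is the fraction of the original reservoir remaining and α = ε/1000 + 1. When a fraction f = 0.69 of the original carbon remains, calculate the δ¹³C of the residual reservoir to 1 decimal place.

-25.3‰

Rayleigh residual: δ_res = (δ₀ + 1000)·f^(α−1) − 1000
α = ε/1000 + 1 = 0.96970, so α − 1 = -0.03030
f^(α−1) = 0.69^(-0.03030) = 1.011307
δ_res = (-36.2 + 1000) × 1.011307 − 1000 = 974.697 − 1000 = -25.30‰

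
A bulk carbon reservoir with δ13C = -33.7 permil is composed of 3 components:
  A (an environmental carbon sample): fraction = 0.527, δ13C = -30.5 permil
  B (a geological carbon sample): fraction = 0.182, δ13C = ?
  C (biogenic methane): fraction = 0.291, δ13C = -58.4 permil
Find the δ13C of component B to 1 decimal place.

-3.5 permil

Isotope mass balance: δ_bulk = Σ fᵢ·δᵢ.
-33.7 = 0.527×(-30.5) + 0.182×δ_B + 0.291×(-58.4)
0.182·δ_B = -33.7 − (-33.068) = -0.632
δ_B = -0.632 / 0.182 = -3.47 permil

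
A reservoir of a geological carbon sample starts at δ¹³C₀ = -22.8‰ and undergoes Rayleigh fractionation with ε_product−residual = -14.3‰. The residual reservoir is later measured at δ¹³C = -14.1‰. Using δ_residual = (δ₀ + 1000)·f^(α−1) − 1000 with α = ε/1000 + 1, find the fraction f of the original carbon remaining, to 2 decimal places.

α − 1 = ε/1000 = -0.0143
(δ_res + 1000)/(δ₀ + 1000) = (-14.1 + 1000)/(-22.8 + 1000) = 985.9/977.2 = 1.008903
f = 1.008903^(1/-0.0143) = exp(ln(1.008903)/-0.0143) = exp(0.00886/-0.0143)
f = exp(-0.6198) = 0.5380

0.54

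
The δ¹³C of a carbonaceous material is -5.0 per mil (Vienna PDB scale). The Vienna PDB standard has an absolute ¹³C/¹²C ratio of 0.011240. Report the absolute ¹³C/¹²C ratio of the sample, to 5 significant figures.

0.011184

R_sample = R_standard × (δ¹³C/1000 + 1)
R_sample = 0.011240 × (-5.0/1000 + 1) = 0.011240 × 0.995000
R_sample = 0.0111838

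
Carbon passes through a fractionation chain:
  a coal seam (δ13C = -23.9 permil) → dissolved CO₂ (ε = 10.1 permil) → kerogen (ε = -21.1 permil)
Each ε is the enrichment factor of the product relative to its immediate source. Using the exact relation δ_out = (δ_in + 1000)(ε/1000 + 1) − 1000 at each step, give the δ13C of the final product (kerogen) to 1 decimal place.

-34.8 permil

step 1: δ = (-23.90 + 1000)·(10.1/1000 + 1) − 1000 = -14.04 permil
step 2: δ = (-14.04 + 1000)·(-21.1/1000 + 1) − 1000 = -34.85 permil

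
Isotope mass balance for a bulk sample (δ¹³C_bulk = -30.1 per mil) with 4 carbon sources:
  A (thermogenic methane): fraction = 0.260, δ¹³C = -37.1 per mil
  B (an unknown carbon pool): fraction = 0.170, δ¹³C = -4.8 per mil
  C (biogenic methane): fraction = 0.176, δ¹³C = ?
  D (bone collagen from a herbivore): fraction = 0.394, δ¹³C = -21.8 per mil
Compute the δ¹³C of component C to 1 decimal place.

-62.8 per mil

Isotope mass balance: δ_bulk = Σ fᵢ·δᵢ.
-30.1 = 0.260×(-37.1) + 0.170×(-4.8) + 0.176×δ_C + 0.394×(-21.8)
0.176·δ_C = -30.1 − (-19.051) = -11.049
δ_C = -11.049 / 0.176 = -62.78 per mil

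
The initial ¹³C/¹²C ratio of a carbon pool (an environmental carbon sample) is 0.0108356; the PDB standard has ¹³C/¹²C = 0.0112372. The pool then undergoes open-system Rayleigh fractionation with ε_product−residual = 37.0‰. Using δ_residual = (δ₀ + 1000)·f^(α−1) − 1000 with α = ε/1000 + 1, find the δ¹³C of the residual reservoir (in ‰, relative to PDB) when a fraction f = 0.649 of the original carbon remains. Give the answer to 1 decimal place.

-51.0‰

δ₀ = (0.0108356/0.0112372 − 1)×1000 = (0.964262 − 1)×1000 = -35.738‰
α − 1 = ε/1000 = 0.0370
f^(α−1) = 0.649^(0.0370) = 0.984131
δ_res = (-35.738 + 1000) × 0.984131 − 1000 = 948.960 − 1000 = -51.04‰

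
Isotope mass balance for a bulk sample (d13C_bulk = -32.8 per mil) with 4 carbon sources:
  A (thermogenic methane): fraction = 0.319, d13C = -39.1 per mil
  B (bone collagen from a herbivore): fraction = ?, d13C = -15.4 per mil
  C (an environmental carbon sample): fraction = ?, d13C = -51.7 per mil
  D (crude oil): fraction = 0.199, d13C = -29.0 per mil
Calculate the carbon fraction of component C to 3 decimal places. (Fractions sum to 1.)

Let f_C and f_B be the unknown fractions; fractions sum to 1 so f_C + f_B = 0.482.
Mass balance: Σ fᵢ·δᵢ = δ_bulk ⇒ f_C·(-51.7) + f_B·(-15.4) = -32.8 − (-18.244) = -14.556
Substitute f_B = 0.482 − f_C:
f_C·(-51.7 − -15.4) = -14.556 − 0.482×(-15.4) = -7.133
f_C = -7.133 / -36.3 = 0.1965

0.197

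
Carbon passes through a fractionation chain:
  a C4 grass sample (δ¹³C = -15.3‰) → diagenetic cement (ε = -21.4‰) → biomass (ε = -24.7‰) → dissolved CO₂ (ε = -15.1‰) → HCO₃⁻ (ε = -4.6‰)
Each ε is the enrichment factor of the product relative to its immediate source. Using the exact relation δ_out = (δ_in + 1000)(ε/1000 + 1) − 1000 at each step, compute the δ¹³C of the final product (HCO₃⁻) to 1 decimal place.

-78.6‰

step 1: δ = (-15.30 + 1000)·(-21.4/1000 + 1) − 1000 = -36.37‰
step 2: δ = (-36.37 + 1000)·(-24.7/1000 + 1) − 1000 = -60.17‰
step 3: δ = (-60.17 + 1000)·(-15.1/1000 + 1) − 1000 = -74.37‰
step 4: δ = (-74.37 + 1000)·(-4.6/1000 + 1) − 1000 = -78.62‰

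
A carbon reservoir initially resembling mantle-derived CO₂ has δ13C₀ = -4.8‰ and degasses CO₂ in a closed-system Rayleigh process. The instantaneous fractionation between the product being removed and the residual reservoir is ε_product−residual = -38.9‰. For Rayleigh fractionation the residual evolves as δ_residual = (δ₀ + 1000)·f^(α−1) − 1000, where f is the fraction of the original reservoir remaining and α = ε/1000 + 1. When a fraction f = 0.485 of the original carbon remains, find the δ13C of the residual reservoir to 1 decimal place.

Rayleigh residual: δ_res = (δ₀ + 1000)·f^(α−1) − 1000
α = ε/1000 + 1 = 0.96110, so α − 1 = -0.03890
f^(α−1) = 0.485^(-0.03890) = 1.028548
δ_res = (-4.8 + 1000) × 1.028548 − 1000 = 1023.611 − 1000 = 23.61‰

23.6‰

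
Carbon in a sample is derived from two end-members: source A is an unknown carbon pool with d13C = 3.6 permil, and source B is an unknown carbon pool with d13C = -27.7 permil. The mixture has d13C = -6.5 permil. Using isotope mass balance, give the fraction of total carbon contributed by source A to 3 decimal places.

δ_mix = f_A·δ_A + (1 − f_A)·δ_B  ⇒  f_A = (δ_mix − δ_B)/(δ_A − δ_B)
f_A = (-6.5 − (-27.7)) / (3.6 − (-27.7))
f_A = 21.2 / 31.3 = 0.6773

0.677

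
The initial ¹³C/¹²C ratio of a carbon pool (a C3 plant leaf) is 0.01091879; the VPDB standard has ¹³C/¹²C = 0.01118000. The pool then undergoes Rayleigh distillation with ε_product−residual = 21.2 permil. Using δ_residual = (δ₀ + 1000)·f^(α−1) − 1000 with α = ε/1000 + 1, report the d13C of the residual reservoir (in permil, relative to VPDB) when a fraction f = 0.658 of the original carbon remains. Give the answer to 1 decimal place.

δ₀ = (0.01091879/0.01118000 − 1)×1000 = (0.976636 − 1)×1000 = -23.364 permil
α − 1 = ε/1000 = 0.0212
f^(α−1) = 0.658^(0.0212) = 0.991166
δ_res = (-23.364 + 1000) × 0.991166 − 1000 = 968.008 − 1000 = -31.99 permil

-32.0 permil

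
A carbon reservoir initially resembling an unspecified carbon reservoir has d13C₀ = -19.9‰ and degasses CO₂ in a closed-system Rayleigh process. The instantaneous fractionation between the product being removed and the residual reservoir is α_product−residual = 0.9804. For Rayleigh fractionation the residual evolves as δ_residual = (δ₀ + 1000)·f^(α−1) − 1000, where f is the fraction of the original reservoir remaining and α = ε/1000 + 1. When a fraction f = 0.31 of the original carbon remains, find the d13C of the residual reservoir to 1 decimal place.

Rayleigh residual: δ_res = (δ₀ + 1000)·f^(α−1) − 1000
α − 1 = -0.01960
f^(α−1) = 0.31^(-0.01960) = 1.023221
δ_res = (-19.9 + 1000) × 1.023221 − 1000 = 1002.859 − 1000 = 2.86‰

2.9‰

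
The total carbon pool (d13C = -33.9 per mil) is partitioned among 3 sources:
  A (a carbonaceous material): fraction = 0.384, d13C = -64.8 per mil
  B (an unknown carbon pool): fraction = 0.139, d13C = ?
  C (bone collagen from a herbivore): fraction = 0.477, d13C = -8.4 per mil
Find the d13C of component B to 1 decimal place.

-36.0 per mil

Isotope mass balance: δ_bulk = Σ fᵢ·δᵢ.
-33.9 = 0.384×(-64.8) + 0.139×δ_B + 0.477×(-8.4)
0.139·δ_B = -33.9 − (-28.890) = -5.010
δ_B = -5.010 / 0.139 = -36.04 per mil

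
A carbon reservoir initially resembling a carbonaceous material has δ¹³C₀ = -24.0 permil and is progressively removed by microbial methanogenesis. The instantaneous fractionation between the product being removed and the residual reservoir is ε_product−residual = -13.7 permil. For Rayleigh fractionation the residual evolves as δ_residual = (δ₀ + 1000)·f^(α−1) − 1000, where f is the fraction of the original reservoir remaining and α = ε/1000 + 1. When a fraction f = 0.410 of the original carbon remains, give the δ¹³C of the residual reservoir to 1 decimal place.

Rayleigh residual: δ_res = (δ₀ + 1000)·f^(α−1) − 1000
α = ε/1000 + 1 = 0.98630, so α − 1 = -0.01370
f^(α−1) = 0.410^(-0.01370) = 1.012290
δ_res = (-24.0 + 1000) × 1.012290 − 1000 = 987.995 − 1000 = -12.01 permil

-12.0 permil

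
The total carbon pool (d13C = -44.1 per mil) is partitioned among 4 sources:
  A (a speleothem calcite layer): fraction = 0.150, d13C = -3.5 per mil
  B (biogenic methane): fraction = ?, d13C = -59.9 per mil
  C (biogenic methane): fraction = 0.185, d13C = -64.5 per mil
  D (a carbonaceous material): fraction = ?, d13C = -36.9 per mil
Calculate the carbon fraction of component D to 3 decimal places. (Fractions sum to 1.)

Let f_D and f_B be the unknown fractions; fractions sum to 1 so f_D + f_B = 0.665.
Mass balance: Σ fᵢ·δᵢ = δ_bulk ⇒ f_D·(-36.9) + f_B·(-59.9) = -44.1 − (-12.457) = -31.643
Substitute f_B = 0.665 − f_D:
f_D·(-36.9 − -59.9) = -31.643 − 0.665×(-59.9) = 8.191
f_D = 8.191 / 23.0 = 0.3561

0.356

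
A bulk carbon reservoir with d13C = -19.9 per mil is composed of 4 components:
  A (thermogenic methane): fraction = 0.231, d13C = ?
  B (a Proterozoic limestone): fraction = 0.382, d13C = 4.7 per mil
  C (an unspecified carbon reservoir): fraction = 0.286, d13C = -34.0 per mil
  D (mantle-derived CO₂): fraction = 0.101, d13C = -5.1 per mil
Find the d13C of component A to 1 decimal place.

Isotope mass balance: δ_bulk = Σ fᵢ·δᵢ.
-19.9 = 0.231×δ_A + 0.382×(4.7) + 0.286×(-34.0) + 0.101×(-5.1)
0.231·δ_A = -19.9 − (-8.444) = -11.456
δ_A = -11.456 / 0.231 = -49.59 per mil

-49.6 per mil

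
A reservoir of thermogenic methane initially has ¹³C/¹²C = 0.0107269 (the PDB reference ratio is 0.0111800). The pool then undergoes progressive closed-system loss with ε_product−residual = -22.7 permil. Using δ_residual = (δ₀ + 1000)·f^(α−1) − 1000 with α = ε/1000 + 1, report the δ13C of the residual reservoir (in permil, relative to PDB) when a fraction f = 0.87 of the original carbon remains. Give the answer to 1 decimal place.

δ₀ = (0.0107269/0.0111800 − 1)×1000 = (0.959472 − 1)×1000 = -40.528 permil
α − 1 = ε/1000 = -0.0227
f^(α−1) = 0.87^(-0.0227) = 1.003166
δ_res = (-40.528 + 1000) × 1.003166 − 1000 = 962.510 − 1000 = -37.49 permil

-37.5 permil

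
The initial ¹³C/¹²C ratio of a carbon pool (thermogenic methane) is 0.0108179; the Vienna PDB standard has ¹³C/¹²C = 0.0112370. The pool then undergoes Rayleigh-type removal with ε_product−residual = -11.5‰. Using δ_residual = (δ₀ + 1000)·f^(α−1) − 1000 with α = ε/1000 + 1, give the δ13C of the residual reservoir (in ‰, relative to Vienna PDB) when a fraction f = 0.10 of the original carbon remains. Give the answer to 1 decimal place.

δ₀ = (0.0108179/0.0112370 − 1)×1000 = (0.962704 − 1)×1000 = -37.296‰
α − 1 = ε/1000 = -0.0115
f^(α−1) = 0.10^(-0.0115) = 1.026833
δ_res = (-37.296 + 1000) × 1.026833 − 1000 = 988.536 − 1000 = -11.46‰

-11.5‰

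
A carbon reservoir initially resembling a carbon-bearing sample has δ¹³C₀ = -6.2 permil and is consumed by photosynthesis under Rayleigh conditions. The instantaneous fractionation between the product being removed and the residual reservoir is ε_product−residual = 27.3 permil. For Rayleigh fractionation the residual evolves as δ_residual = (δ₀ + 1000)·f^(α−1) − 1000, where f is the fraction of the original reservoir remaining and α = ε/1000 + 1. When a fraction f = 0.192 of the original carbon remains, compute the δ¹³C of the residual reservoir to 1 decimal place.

Rayleigh residual: δ_res = (δ₀ + 1000)·f^(α−1) − 1000
α = ε/1000 + 1 = 1.02730, so α − 1 = 0.02730
f^(α−1) = 0.192^(0.02730) = 0.955948
δ_res = (-6.2 + 1000) × 0.955948 − 1000 = 950.021 − 1000 = -49.98 permil

-50.0 permil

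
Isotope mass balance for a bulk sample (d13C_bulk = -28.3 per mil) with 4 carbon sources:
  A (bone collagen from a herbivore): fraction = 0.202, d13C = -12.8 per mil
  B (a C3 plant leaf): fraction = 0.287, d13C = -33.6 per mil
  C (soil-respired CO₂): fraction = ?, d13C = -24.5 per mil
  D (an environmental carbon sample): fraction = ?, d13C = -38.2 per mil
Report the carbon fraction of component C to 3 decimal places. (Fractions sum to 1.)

Let f_C and f_D be the unknown fractions; fractions sum to 1 so f_C + f_D = 0.511.
Mass balance: Σ fᵢ·δᵢ = δ_bulk ⇒ f_C·(-24.5) + f_D·(-38.2) = -28.3 − (-12.229) = -16.071
Substitute f_D = 0.511 − f_C:
f_C·(-24.5 − -38.2) = -16.071 − 0.511×(-38.2) = 3.449
f_C = 3.449 / 13.7 = 0.2518

0.252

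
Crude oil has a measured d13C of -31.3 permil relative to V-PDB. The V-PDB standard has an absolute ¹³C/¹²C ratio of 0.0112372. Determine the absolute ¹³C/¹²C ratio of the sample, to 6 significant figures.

0.0108855

R_sample = R_standard × (d13C/1000 + 1)
R_sample = 0.0112372 × (-31.3/1000 + 1) = 0.0112372 × 0.968700
R_sample = 0.0108855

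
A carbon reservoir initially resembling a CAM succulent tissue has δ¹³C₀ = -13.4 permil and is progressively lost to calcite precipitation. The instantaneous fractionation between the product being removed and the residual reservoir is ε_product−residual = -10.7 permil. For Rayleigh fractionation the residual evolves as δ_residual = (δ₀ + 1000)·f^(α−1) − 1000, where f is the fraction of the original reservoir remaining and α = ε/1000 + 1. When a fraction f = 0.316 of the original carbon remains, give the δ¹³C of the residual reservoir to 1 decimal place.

Rayleigh residual: δ_res = (δ₀ + 1000)·f^(α−1) − 1000
α = ε/1000 + 1 = 0.98930, so α − 1 = -0.01070
f^(α−1) = 0.316^(-0.01070) = 1.012403
δ_res = (-13.4 + 1000) × 1.012403 − 1000 = 998.837 − 1000 = -1.16 permil

-1.2 permil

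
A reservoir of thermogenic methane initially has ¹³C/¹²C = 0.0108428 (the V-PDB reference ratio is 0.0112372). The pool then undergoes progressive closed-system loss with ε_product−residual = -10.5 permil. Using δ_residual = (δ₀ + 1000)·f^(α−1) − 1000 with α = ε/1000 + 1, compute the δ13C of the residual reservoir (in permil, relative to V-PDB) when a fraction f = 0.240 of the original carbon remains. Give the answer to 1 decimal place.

-20.5 permil

δ₀ = (0.0108428/0.0112372 − 1)×1000 = (0.964902 − 1)×1000 = -35.098 permil
α − 1 = ε/1000 = -0.0105
f^(α−1) = 0.240^(-0.0105) = 1.015098
δ_res = (-35.098 + 1000) × 1.015098 − 1000 = 979.470 − 1000 = -20.53 permil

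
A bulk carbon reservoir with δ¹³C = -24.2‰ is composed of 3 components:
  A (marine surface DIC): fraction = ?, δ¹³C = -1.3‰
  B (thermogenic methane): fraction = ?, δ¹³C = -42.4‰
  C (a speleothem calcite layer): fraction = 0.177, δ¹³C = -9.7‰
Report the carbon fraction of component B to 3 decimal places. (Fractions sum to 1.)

0.521

Let f_B and f_A be the unknown fractions; fractions sum to 1 so f_B + f_A = 0.823.
Mass balance: Σ fᵢ·δᵢ = δ_bulk ⇒ f_B·(-42.4) + f_A·(-1.3) = -24.2 − (-1.717) = -22.483
Substitute f_A = 0.823 − f_B:
f_B·(-42.4 − -1.3) = -22.483 − 0.823×(-1.3) = -21.413
f_B = -21.413 / -41.1 = 0.5210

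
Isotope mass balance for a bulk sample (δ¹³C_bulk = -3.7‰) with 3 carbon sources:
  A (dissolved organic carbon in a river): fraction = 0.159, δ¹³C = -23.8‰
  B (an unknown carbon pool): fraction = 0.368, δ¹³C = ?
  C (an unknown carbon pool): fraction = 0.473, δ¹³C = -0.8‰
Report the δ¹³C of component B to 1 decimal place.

Isotope mass balance: δ_bulk = Σ fᵢ·δᵢ.
-3.7 = 0.159×(-23.8) + 0.368×δ_B + 0.473×(-0.8)
0.368·δ_B = -3.7 − (-4.163) = 0.463
δ_B = 0.463 / 0.368 = 1.26‰

1.3‰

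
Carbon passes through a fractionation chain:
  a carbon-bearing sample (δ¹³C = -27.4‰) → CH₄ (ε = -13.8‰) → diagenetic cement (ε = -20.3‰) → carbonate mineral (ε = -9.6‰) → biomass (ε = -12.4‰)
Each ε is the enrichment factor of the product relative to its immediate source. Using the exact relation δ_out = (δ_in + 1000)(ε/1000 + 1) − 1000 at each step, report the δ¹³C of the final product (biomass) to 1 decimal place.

step 1: δ = (-27.40 + 1000)·(-13.8/1000 + 1) − 1000 = -40.82‰
step 2: δ = (-40.82 + 1000)·(-20.3/1000 + 1) − 1000 = -60.29‰
step 3: δ = (-60.29 + 1000)·(-9.6/1000 + 1) − 1000 = -69.31‰
step 4: δ = (-69.31 + 1000)·(-12.4/1000 + 1) − 1000 = -80.85‰

-80.9‰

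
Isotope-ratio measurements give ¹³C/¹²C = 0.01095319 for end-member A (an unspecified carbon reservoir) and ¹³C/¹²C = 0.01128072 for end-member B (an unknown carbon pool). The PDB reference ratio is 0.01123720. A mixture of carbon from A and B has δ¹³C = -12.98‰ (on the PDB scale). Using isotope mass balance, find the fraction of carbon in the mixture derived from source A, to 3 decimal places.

δ_A = (0.01095319/0.01123720 − 1)×1000 = (0.974726 − 1)×1000 = -25.274‰
δ_B = (0.01128072/0.01123720 − 1)×1000 = (1.003873 − 1)×1000 = 3.873‰
f_A = (δ_mix − δ_B)/(δ_A − δ_B) = (-12.98 − (3.873))/(-25.274 − (3.873))
f_A = -16.853 / -29.147 = 0.5782

0.578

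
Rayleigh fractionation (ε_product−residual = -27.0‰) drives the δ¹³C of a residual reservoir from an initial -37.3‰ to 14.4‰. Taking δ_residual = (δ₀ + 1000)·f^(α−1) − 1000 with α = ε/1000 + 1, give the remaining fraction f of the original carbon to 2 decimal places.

0.14

α − 1 = ε/1000 = -0.0270
(δ_res + 1000)/(δ₀ + 1000) = (14.4 + 1000)/(-37.3 + 1000) = 1014.4/962.7 = 1.053703
f = 1.053703^(1/-0.0270) = exp(ln(1.053703)/-0.0270) = exp(0.05231/-0.0270)
f = exp(-1.9374) = 0.1441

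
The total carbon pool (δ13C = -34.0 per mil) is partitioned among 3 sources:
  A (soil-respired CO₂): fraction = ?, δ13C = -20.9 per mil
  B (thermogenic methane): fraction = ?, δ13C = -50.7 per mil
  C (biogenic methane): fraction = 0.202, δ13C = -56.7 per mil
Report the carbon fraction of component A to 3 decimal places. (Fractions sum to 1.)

Let f_A and f_B be the unknown fractions; fractions sum to 1 so f_A + f_B = 0.798.
Mass balance: Σ fᵢ·δᵢ = δ_bulk ⇒ f_A·(-20.9) + f_B·(-50.7) = -34.0 − (-11.453) = -22.547
Substitute f_B = 0.798 − f_A:
f_A·(-20.9 − -50.7) = -22.547 − 0.798×(-50.7) = 17.912
f_A = 17.912 / 29.8 = 0.6011

0.601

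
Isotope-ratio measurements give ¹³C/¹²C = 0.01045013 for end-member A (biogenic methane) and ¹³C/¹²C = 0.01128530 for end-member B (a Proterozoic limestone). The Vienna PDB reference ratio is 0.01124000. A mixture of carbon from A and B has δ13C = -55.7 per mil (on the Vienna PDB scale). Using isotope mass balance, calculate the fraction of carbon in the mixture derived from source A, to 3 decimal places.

δ_A = (0.01045013/0.01124000 − 1)×1000 = (0.929727 − 1)×1000 = -70.273 per mil
δ_B = (0.01128530/0.01124000 − 1)×1000 = (1.004030 − 1)×1000 = 4.030 per mil
f_A = (δ_mix − δ_B)/(δ_A − δ_B) = (-55.7 − (4.030))/(-70.273 − (4.030))
f_A = -59.730 / -74.303 = 0.8039

0.804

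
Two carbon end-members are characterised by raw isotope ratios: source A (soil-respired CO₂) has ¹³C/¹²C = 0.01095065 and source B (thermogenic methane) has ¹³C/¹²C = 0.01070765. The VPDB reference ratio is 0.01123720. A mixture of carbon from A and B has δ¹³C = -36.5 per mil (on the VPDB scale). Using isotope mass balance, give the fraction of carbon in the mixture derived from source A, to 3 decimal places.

δ_A = (0.01095065/0.01123720 − 1)×1000 = (0.974500 − 1)×1000 = -25.500 per mil
δ_B = (0.01070765/0.01123720 − 1)×1000 = (0.952875 − 1)×1000 = -47.125 per mil
f_A = (δ_mix − δ_B)/(δ_A − δ_B) = (-36.5 − (-47.125))/(-25.500 − (-47.125))
f_A = 10.625 / 21.625 = 0.4913

0.491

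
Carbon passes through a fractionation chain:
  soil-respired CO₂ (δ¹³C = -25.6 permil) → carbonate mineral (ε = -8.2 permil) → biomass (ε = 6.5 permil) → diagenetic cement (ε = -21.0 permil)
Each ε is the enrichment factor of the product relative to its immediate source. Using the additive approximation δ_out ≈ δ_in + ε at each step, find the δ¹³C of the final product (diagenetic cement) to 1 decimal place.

-48.3 permil

step 1: δ ≈ -25.6 + (-8.2) = -33.8 permil
step 2: δ ≈ -33.8 + (6.5) = -27.3 permil
step 3: δ ≈ -27.3 + (-21.0) = -48.3 permil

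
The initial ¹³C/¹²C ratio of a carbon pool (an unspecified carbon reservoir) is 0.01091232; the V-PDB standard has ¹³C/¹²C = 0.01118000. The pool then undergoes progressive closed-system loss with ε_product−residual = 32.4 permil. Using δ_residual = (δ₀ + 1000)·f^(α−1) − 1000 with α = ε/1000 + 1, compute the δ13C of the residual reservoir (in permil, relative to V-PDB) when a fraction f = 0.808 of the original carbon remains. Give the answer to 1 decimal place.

δ₀ = (0.01091232/0.01118000 − 1)×1000 = (0.976057 − 1)×1000 = -23.943 permil
α − 1 = ε/1000 = 0.0324
f^(α−1) = 0.808^(0.0324) = 0.993116
δ_res = (-23.943 + 1000) × 0.993116 − 1000 = 969.338 − 1000 = -30.66 permil

-30.7 permil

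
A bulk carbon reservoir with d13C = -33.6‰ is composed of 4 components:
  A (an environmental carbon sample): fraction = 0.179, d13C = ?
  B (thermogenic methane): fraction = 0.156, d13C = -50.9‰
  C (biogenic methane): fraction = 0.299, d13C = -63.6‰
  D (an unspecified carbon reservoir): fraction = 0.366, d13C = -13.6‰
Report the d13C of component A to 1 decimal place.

-9.3‰

Isotope mass balance: δ_bulk = Σ fᵢ·δᵢ.
-33.6 = 0.179×δ_A + 0.156×(-50.9) + 0.299×(-63.6) + 0.366×(-13.6)
0.179·δ_A = -33.6 − (-31.934) = -1.666
δ_A = -1.666 / 0.179 = -9.31‰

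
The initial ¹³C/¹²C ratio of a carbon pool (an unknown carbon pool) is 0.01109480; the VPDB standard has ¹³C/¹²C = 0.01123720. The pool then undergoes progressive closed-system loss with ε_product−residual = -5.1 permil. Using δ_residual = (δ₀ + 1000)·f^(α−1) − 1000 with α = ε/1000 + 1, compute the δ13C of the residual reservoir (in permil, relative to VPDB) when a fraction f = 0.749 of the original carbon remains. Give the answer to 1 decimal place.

-11.2 permil

δ₀ = (0.01109480/0.01123720 − 1)×1000 = (0.987328 − 1)×1000 = -12.672 permil
α − 1 = ε/1000 = -0.0051
f^(α−1) = 0.749^(-0.0051) = 1.001475
δ_res = (-12.672 + 1000) × 1.001475 − 1000 = 988.784 − 1000 = -11.22 permil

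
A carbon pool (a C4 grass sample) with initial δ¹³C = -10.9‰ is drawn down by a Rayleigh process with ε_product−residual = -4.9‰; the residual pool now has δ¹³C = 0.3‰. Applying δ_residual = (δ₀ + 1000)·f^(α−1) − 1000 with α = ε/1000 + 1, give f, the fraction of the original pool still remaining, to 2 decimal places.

0.10

α − 1 = ε/1000 = -0.0049
(δ_res + 1000)/(δ₀ + 1000) = (0.3 + 1000)/(-10.9 + 1000) = 1000.3/989.1 = 1.011323
f = 1.011323^(1/-0.0049) = exp(ln(1.011323)/-0.0049) = exp(0.01126/-0.0049)
f = exp(-2.2979) = 0.1005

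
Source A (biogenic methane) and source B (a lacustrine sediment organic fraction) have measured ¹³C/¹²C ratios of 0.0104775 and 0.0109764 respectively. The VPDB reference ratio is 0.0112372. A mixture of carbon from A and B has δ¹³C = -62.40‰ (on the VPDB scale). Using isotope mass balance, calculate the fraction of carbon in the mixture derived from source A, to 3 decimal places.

δ_A = (0.0104775/0.0112372 − 1)×1000 = (0.932394 − 1)×1000 = -67.606‰
δ_B = (0.0109764/0.0112372 − 1)×1000 = (0.976791 − 1)×1000 = -23.209‰
f_A = (δ_mix − δ_B)/(δ_A − δ_B) = (-62.40 − (-23.209))/(-67.606 − (-23.209))
f_A = -39.191 / -44.397 = 0.8827

0.883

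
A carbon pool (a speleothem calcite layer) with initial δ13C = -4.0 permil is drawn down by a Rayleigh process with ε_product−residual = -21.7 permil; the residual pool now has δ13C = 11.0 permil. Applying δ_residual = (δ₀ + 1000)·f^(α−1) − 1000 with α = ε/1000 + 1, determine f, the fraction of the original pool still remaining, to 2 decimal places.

α − 1 = ε/1000 = -0.0217
(δ_res + 1000)/(δ₀ + 1000) = (11.0 + 1000)/(-4.0 + 1000) = 1011.0/996.0 = 1.015060
f = 1.015060^(1/-0.0217) = exp(ln(1.015060)/-0.0217) = exp(0.01495/-0.0217)
f = exp(-0.6888) = 0.5022

0.50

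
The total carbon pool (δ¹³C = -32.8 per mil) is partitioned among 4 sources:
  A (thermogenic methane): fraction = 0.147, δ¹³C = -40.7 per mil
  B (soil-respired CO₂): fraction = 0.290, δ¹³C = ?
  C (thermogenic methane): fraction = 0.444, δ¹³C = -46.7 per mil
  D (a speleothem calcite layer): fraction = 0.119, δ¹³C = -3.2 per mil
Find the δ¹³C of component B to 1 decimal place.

Isotope mass balance: δ_bulk = Σ fᵢ·δᵢ.
-32.8 = 0.147×(-40.7) + 0.290×δ_B + 0.444×(-46.7) + 0.119×(-3.2)
0.290·δ_B = -32.8 − (-27.099) = -5.701
δ_B = -5.701 / 0.290 = -19.66 per mil

-19.7 per mil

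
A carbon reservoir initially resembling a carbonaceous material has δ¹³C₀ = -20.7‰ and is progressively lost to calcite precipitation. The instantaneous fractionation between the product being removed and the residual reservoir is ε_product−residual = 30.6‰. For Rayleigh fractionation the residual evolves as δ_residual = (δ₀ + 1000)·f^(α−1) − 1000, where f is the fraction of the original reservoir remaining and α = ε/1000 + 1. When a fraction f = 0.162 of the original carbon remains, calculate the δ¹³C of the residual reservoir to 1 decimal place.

Rayleigh residual: δ_res = (δ₀ + 1000)·f^(α−1) − 1000
α = ε/1000 + 1 = 1.03060, so α − 1 = 0.03060
f^(α−1) = 0.162^(0.03060) = 0.945826
δ_res = (-20.7 + 1000) × 0.945826 − 1000 = 926.247 − 1000 = -73.75‰

-73.8‰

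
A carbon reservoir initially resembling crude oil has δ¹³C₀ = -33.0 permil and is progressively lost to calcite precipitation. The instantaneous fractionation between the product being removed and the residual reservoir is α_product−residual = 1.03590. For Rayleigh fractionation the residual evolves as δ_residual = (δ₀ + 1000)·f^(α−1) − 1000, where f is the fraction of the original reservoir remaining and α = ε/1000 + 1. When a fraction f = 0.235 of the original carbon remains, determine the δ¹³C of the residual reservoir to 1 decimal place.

-82.0 permil

Rayleigh residual: δ_res = (δ₀ + 1000)·f^(α−1) − 1000
α − 1 = 0.03590
f^(α−1) = 0.235^(0.03590) = 0.949339
δ_res = (-33.0 + 1000) × 0.949339 − 1000 = 918.011 − 1000 = -81.99 permil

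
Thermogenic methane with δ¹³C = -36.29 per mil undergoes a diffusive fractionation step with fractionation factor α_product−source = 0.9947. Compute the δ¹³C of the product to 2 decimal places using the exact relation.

δ_product = (δ_source + 1000)·α − 1000
δ_product = (-36.29 + 1000) × 0.9947 − 1000
δ_product = 958.602 − 1000 = -41.398 per mil

-41.40 per mil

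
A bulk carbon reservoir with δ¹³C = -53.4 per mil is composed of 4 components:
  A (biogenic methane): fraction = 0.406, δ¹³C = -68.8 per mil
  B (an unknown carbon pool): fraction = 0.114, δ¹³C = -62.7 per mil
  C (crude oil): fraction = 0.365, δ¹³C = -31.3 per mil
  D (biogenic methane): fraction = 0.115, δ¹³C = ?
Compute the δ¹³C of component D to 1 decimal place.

Isotope mass balance: δ_bulk = Σ fᵢ·δᵢ.
-53.4 = 0.406×(-68.8) + 0.114×(-62.7) + 0.365×(-31.3) + 0.115×δ_D
0.115·δ_D = -53.4 − (-46.505) = -6.895
δ_D = -6.895 / 0.115 = -59.96 per mil

-60.0 per mil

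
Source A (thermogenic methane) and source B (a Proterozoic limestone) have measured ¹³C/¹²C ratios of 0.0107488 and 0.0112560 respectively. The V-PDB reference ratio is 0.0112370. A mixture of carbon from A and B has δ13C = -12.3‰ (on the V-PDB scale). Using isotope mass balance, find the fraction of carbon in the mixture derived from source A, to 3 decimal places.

0.310

δ_A = (0.0107488/0.0112370 − 1)×1000 = (0.956554 − 1)×1000 = -43.446‰
δ_B = (0.0112560/0.0112370 − 1)×1000 = (1.001691 − 1)×1000 = 1.691‰
f_A = (δ_mix − δ_B)/(δ_A − δ_B) = (-12.3 − (1.691))/(-43.446 − (1.691))
f_A = -13.991 / -45.137 = 0.3100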